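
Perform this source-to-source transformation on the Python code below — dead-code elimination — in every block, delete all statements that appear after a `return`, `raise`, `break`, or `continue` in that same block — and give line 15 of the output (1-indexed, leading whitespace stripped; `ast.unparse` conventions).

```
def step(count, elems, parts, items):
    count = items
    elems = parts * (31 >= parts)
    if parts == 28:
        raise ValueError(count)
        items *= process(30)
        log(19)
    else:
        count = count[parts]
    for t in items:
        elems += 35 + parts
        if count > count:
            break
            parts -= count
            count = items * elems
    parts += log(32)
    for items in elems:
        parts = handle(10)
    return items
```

return items

Transformed code:
def step(count, elems, parts, items):
    count = items
    elems = parts * (31 >= parts)
    if parts == 28:
        raise ValueError(count)
    else:
        count = count[parts]
    for t in items:
        elems += 35 + parts
        if count > count:
            break
    parts += log(32)
    for items in elems:
        parts = handle(10)
    return items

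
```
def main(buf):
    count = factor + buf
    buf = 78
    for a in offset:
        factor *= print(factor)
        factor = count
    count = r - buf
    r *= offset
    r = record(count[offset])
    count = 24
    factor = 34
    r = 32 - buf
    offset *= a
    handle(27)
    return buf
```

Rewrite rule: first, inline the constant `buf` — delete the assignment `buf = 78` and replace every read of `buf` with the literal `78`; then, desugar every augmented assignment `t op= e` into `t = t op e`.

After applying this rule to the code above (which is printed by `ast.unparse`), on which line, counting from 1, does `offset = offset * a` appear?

12

Transformed code:
def main(buf):
    count = factor + 78
    for a in offset:
        factor = factor * print(factor)
        factor = count
    count = r - 78
    r = r * offset
    r = record(count[offset])
    count = 24
    factor = 34
    r = 32 - 78
    offset = offset * a
    handle(27)
    return 78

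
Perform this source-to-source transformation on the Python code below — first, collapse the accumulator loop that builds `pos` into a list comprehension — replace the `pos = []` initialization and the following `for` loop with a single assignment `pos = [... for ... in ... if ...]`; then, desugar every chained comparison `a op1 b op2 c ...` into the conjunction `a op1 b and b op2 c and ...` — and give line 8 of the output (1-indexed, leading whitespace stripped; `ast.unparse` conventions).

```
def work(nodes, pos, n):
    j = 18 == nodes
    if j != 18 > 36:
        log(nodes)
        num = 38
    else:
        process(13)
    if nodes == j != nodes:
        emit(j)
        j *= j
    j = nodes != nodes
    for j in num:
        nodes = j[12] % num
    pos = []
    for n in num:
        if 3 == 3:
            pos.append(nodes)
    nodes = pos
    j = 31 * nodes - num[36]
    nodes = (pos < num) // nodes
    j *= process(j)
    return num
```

Transformed code:
def work(nodes, pos, n):
    j = 18 == nodes
    if j != 18 and 18 > 36:
        log(nodes)
        num = 38
    else:
        process(13)
    if nodes == j and j != nodes:
        emit(j)
        j *= j
    j = nodes != nodes
    for j in num:
        nodes = j[12] % num
    pos = [nodes for n in num if 3 == 3]
    nodes = pos
    j = 31 * nodes - num[36]
    nodes = (pos < num) // nodes
    j *= process(j)
    return num

if nodes == j and j != nodes:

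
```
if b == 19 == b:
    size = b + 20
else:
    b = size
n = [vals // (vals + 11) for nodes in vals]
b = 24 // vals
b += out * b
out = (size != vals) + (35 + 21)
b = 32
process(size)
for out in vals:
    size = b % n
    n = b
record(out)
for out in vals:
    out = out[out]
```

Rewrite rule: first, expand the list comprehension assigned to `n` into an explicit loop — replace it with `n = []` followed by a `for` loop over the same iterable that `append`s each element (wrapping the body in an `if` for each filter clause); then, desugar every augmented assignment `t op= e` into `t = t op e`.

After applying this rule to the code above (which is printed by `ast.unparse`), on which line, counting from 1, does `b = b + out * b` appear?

Transformed code:
if b == 19 == b:
    size = b + 20
else:
    b = size
n = []
for nodes in vals:
    n.append(vals // (vals + 11))
b = 24 // vals
b = b + out * b
out = (size != vals) + (35 + 21)
b = 32
process(size)
for out in vals:
    size = b % n
    n = b
record(out)
for out in vals:
    out = out[out]

9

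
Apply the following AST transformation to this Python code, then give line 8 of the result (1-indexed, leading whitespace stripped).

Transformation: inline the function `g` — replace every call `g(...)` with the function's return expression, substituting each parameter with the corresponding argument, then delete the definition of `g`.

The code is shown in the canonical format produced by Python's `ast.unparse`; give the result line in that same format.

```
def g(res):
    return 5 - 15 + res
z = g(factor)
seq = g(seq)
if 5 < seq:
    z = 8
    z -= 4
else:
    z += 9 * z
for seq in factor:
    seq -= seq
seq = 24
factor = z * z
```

for seq in factor:

Transformed code:
z = 5 - 15 + factor
seq = 5 - 15 + seq
if 5 < seq:
    z = 8
    z -= 4
else:
    z += 9 * z
for seq in factor:
    seq -= seq
seq = 24
factor = z * z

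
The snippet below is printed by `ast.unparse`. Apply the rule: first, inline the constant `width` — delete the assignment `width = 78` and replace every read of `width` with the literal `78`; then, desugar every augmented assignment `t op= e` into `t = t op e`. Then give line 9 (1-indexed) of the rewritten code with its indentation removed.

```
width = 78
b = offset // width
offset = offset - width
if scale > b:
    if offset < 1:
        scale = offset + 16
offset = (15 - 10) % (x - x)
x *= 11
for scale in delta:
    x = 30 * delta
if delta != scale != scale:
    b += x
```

Transformed code:
b = offset // 78
offset = offset - 78
if scale > b:
    if offset < 1:
        scale = offset + 16
offset = (15 - 10) % (x - x)
x = x * 11
for scale in delta:
    x = 30 * delta
if delta != scale != scale:
    b = b + x

x = 30 * delta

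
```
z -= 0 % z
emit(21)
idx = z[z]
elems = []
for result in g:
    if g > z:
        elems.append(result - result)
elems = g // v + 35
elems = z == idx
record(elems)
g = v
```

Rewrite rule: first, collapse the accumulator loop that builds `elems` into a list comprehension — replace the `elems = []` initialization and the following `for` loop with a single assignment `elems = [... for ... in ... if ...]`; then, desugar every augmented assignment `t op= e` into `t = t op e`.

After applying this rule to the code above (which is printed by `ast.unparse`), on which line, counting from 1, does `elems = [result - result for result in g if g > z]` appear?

4

Transformed code:
z = z - 0 % z
emit(21)
idx = z[z]
elems = [result - result for result in g if g > z]
elems = g // v + 35
elems = z == idx
record(elems)
g = v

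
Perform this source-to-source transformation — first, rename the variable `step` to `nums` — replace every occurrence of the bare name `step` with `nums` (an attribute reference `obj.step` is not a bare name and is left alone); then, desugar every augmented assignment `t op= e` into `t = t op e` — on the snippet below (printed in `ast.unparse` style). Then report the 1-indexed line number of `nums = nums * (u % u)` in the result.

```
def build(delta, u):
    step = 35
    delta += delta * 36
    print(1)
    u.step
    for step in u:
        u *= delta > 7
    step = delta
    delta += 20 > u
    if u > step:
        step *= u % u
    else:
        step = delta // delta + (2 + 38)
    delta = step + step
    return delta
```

Transformed code:
def build(delta, u):
    nums = 35
    delta = delta + delta * 36
    print(1)
    u.step
    for nums in u:
        u = u * (delta > 7)
    nums = delta
    delta = delta + (20 > u)
    if u > nums:
        nums = nums * (u % u)
    else:
        nums = delta // delta + (2 + 38)
    delta = nums + nums
    return delta

11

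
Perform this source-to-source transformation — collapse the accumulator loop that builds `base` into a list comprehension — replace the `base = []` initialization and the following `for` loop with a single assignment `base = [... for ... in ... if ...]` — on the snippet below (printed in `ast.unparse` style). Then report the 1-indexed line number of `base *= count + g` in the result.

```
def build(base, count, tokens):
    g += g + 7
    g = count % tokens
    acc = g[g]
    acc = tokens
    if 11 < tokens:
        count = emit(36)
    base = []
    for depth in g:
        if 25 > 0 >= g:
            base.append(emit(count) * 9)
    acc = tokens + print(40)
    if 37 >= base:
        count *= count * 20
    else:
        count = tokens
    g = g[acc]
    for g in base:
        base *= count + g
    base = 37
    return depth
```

Transformed code:
def build(base, count, tokens):
    g += g + 7
    g = count % tokens
    acc = g[g]
    acc = tokens
    if 11 < tokens:
        count = emit(36)
    base = [emit(count) * 9 for depth in g if 25 > 0 >= g]
    acc = tokens + print(40)
    if 37 >= base:
        count *= count * 20
    else:
        count = tokens
    g = g[acc]
    for g in base:
        base *= count + g
    base = 37
    return depth

16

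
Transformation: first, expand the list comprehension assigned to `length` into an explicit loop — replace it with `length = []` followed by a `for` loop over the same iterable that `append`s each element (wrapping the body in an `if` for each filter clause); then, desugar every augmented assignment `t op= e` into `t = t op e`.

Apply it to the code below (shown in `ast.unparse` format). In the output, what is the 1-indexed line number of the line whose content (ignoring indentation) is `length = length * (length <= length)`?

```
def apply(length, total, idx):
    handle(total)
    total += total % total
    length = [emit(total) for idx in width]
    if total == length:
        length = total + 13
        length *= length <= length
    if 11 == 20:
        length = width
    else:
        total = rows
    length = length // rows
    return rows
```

Transformed code:
def apply(length, total, idx):
    handle(total)
    total = total + total % total
    length = []
    for idx in width:
        length.append(emit(total))
    if total == length:
        length = total + 13
        length = length * (length <= length)
    if 11 == 20:
        length = width
    else:
        total = rows
    length = length // rows
    return rows

9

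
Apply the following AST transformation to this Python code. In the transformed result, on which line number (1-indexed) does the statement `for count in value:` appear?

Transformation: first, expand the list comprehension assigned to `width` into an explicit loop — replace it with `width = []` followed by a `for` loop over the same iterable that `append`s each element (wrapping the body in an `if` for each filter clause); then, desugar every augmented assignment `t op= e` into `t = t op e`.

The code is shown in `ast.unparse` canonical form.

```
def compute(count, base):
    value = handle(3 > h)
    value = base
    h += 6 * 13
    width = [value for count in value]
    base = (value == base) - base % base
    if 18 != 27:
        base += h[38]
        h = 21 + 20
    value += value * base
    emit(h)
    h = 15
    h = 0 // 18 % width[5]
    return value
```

6

Transformed code:
def compute(count, base):
    value = handle(3 > h)
    value = base
    h = h + 6 * 13
    width = []
    for count in value:
        width.append(value)
    base = (value == base) - base % base
    if 18 != 27:
        base = base + h[38]
        h = 21 + 20
    value = value + value * base
    emit(h)
    h = 15
    h = 0 // 18 % width[5]
    return value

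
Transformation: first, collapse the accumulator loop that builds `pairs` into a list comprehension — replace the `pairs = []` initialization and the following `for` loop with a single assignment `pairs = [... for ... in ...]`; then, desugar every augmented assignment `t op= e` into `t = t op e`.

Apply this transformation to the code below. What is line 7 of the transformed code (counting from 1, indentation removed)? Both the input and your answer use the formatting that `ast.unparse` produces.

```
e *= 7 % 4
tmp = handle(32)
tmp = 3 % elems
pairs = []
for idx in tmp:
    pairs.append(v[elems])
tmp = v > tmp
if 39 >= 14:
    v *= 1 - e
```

v = v * (1 - e)

Transformed code:
e = e * (7 % 4)
tmp = handle(32)
tmp = 3 % elems
pairs = [v[elems] for idx in tmp]
tmp = v > tmp
if 39 >= 14:
    v = v * (1 - e)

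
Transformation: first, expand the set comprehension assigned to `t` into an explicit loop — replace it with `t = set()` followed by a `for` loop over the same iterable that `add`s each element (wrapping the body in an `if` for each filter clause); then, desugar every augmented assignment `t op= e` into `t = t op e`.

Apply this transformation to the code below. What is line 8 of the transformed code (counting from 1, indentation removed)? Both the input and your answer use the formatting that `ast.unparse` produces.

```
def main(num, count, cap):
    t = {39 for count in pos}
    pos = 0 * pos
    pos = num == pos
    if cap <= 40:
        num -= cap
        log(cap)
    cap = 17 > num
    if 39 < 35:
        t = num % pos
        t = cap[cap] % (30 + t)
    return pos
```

num = num - cap

Transformed code:
def main(num, count, cap):
    t = set()
    for count in pos:
        t.add(39)
    pos = 0 * pos
    pos = num == pos
    if cap <= 40:
        num = num - cap
        log(cap)
    cap = 17 > num
    if 39 < 35:
        t = num % pos
        t = cap[cap] % (30 + t)
    return pos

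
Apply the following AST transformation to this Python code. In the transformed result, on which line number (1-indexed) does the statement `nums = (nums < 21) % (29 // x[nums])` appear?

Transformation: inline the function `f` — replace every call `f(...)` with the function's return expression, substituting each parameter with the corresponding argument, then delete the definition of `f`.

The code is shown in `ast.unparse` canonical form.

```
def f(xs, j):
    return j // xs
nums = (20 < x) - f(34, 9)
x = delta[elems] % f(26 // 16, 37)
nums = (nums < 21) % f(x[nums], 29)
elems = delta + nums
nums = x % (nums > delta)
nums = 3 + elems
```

3

Transformed code:
nums = (20 < x) - 9 // 34
x = delta[elems] % (37 // (26 // 16))
nums = (nums < 21) % (29 // x[nums])
elems = delta + nums
nums = x % (nums > delta)
nums = 3 + elems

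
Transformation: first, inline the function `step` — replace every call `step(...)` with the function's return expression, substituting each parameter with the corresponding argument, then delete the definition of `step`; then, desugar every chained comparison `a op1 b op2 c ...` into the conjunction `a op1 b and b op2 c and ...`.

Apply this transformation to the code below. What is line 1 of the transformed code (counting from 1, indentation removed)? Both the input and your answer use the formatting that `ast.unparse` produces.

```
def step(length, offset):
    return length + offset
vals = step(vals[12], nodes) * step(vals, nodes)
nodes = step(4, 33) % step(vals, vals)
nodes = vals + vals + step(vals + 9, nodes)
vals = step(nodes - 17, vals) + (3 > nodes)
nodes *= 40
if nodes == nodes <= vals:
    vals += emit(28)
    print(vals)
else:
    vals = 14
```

vals = (vals[12] + nodes) * (vals + nodes)

Transformed code:
vals = (vals[12] + nodes) * (vals + nodes)
nodes = (4 + 33) % (vals + vals)
nodes = vals + vals + (vals + 9 + nodes)
vals = nodes - 17 + vals + (3 > nodes)
nodes *= 40
if nodes == nodes and nodes <= vals:
    vals += emit(28)
    print(vals)
else:
    vals = 14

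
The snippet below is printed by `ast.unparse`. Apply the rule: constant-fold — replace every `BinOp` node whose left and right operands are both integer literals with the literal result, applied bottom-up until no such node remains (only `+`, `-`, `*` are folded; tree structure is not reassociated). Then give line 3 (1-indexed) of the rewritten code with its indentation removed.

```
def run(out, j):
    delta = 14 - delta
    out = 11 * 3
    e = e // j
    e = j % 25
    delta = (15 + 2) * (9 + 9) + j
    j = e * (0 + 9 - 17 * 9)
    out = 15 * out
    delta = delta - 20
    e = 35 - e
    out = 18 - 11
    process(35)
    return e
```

out = 33

Transformed code:
def run(out, j):
    delta = 14 - delta
    out = 33
    e = e // j
    e = j % 25
    delta = 306 + j
    j = e * -144
    out = 15 * out
    delta = delta - 20
    e = 35 - e
    out = 7
    process(35)
    return e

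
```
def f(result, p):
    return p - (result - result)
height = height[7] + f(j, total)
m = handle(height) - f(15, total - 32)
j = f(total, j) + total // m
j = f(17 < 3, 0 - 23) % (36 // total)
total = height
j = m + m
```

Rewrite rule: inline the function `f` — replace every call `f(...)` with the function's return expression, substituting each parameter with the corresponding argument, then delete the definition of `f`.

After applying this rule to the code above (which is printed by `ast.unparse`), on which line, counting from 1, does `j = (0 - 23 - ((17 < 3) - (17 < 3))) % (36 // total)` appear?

Transformed code:
height = height[7] + (total - (j - j))
m = handle(height) - (total - 32 - (15 - 15))
j = j - (total - total) + total // m
j = (0 - 23 - ((17 < 3) - (17 < 3))) % (36 // total)
total = height
j = m + m

4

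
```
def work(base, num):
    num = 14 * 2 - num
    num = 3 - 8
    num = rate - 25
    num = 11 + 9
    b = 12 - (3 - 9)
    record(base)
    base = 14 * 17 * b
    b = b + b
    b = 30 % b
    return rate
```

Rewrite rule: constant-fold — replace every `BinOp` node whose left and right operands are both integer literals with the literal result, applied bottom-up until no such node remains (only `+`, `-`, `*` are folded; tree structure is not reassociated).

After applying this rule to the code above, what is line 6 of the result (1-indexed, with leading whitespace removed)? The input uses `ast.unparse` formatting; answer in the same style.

Transformed code:
def work(base, num):
    num = 28 - num
    num = -5
    num = rate - 25
    num = 20
    b = 18
    record(base)
    base = 238 * b
    b = b + b
    b = 30 % b
    return rate

b = 18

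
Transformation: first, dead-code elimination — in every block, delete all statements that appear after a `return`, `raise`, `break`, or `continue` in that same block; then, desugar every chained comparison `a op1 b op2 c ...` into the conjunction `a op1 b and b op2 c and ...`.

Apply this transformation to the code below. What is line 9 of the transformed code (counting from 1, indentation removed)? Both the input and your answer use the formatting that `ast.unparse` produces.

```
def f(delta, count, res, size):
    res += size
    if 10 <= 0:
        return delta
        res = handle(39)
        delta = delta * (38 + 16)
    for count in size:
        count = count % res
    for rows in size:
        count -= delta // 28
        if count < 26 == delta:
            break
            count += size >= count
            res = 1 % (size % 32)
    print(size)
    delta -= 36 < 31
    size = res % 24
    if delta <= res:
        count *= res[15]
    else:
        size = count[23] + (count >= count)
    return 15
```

Transformed code:
def f(delta, count, res, size):
    res += size
    if 10 <= 0:
        return delta
    for count in size:
        count = count % res
    for rows in size:
        count -= delta // 28
        if count < 26 and 26 == delta:
            break
    print(size)
    delta -= 36 < 31
    size = res % 24
    if delta <= res:
        count *= res[15]
    else:
        size = count[23] + (count >= count)
    return 15

if count < 26 and 26 == delta:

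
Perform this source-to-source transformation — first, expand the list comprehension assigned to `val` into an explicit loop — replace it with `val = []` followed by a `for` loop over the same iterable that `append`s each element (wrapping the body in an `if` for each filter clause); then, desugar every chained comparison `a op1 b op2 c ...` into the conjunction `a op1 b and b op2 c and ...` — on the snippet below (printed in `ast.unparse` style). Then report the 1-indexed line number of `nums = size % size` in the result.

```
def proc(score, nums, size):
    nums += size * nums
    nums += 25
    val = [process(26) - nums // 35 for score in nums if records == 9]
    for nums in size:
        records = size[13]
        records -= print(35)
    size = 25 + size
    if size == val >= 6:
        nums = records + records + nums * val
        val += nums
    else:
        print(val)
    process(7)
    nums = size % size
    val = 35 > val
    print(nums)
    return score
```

18

Transformed code:
def proc(score, nums, size):
    nums += size * nums
    nums += 25
    val = []
    for score in nums:
        if records == 9:
            val.append(process(26) - nums // 35)
    for nums in size:
        records = size[13]
        records -= print(35)
    size = 25 + size
    if size == val and val >= 6:
        nums = records + records + nums * val
        val += nums
    else:
        print(val)
    process(7)
    nums = size % size
    val = 35 > val
    print(nums)
    return score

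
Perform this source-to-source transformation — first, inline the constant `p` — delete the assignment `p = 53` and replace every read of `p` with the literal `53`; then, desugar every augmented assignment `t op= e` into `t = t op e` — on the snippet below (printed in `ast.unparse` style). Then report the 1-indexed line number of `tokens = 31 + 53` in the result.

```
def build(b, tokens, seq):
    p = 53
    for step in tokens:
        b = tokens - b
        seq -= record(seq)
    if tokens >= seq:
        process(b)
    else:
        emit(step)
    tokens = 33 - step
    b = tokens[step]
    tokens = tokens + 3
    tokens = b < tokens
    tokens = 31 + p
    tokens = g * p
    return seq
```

Transformed code:
def build(b, tokens, seq):
    for step in tokens:
        b = tokens - b
        seq = seq - record(seq)
    if tokens >= seq:
        process(b)
    else:
        emit(step)
    tokens = 33 - step
    b = tokens[step]
    tokens = tokens + 3
    tokens = b < tokens
    tokens = 31 + 53
    tokens = g * 53
    return seq

13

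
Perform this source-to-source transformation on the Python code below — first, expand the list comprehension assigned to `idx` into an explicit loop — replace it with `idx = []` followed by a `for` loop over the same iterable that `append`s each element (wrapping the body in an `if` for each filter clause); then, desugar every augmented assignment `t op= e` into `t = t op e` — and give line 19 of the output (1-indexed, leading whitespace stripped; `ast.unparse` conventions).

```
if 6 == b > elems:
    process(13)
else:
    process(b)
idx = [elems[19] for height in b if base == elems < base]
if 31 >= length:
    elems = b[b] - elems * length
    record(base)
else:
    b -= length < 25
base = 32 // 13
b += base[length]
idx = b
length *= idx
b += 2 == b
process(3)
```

Transformed code:
if 6 == b > elems:
    process(13)
else:
    process(b)
idx = []
for height in b:
    if base == elems < base:
        idx.append(elems[19])
if 31 >= length:
    elems = b[b] - elems * length
    record(base)
else:
    b = b - (length < 25)
base = 32 // 13
b = b + base[length]
idx = b
length = length * idx
b = b + (2 == b)
process(3)

process(3)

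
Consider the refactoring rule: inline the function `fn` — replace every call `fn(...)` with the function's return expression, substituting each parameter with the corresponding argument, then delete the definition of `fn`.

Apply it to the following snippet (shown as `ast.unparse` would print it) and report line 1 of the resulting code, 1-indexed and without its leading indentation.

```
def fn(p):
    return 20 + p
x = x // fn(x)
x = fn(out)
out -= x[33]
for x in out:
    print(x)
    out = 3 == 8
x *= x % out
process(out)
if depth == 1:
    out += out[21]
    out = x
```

Transformed code:
x = x // (20 + x)
x = 20 + out
out -= x[33]
for x in out:
    print(x)
    out = 3 == 8
x *= x % out
process(out)
if depth == 1:
    out += out[21]
    out = x

x = x // (20 + x)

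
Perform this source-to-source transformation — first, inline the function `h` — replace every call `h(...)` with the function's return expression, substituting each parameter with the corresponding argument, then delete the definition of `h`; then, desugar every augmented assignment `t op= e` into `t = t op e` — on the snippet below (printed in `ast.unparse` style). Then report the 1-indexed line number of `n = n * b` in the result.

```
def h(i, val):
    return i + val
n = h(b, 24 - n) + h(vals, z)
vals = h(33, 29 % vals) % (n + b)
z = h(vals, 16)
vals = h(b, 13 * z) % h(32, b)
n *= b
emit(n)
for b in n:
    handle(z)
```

Transformed code:
n = b + (24 - n) + (vals + z)
vals = (33 + 29 % vals) % (n + b)
z = vals + 16
vals = (b + 13 * z) % (32 + b)
n = n * b
emit(n)
for b in n:
    handle(z)

5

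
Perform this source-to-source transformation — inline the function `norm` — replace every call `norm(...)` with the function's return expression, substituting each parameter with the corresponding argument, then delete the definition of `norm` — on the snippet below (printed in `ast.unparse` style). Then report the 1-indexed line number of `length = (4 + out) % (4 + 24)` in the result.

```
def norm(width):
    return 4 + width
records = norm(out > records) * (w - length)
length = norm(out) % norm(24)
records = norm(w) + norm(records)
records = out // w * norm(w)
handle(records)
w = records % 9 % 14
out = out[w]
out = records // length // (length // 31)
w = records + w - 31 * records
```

Transformed code:
records = (4 + (out > records)) * (w - length)
length = (4 + out) % (4 + 24)
records = 4 + w + (4 + records)
records = out // w * (4 + w)
handle(records)
w = records % 9 % 14
out = out[w]
out = records // length // (length // 31)
w = records + w - 31 * records

2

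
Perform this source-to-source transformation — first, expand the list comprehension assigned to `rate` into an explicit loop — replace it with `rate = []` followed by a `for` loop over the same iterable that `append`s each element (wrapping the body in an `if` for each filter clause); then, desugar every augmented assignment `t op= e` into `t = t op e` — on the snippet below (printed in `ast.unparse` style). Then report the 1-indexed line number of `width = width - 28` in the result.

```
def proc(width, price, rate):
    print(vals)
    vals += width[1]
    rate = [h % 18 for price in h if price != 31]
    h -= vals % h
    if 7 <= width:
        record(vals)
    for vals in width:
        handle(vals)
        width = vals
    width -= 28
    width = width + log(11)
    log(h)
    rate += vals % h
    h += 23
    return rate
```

14

Transformed code:
def proc(width, price, rate):
    print(vals)
    vals = vals + width[1]
    rate = []
    for price in h:
        if price != 31:
            rate.append(h % 18)
    h = h - vals % h
    if 7 <= width:
        record(vals)
    for vals in width:
        handle(vals)
        width = vals
    width = width - 28
    width = width + log(11)
    log(h)
    rate = rate + vals % h
    h = h + 23
    return rate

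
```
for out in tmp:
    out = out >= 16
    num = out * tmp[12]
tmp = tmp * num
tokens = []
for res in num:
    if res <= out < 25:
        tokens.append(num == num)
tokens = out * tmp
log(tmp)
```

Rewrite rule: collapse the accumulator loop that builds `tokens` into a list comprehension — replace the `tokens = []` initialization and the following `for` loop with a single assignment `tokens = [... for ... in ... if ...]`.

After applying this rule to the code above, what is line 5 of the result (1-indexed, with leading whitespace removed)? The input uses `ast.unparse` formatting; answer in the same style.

tokens = [num == num for res in num if res <= out < 25]

Transformed code:
for out in tmp:
    out = out >= 16
    num = out * tmp[12]
tmp = tmp * num
tokens = [num == num for res in num if res <= out < 25]
tokens = out * tmp
log(tmp)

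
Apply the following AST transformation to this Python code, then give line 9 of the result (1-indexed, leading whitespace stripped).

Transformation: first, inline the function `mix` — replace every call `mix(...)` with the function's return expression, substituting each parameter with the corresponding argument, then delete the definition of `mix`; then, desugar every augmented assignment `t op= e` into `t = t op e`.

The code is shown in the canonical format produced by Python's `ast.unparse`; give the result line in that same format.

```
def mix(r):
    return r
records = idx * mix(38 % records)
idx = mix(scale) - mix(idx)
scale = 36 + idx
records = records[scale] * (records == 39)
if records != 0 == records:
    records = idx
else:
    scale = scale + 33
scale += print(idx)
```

scale = scale + print(idx)

Transformed code:
records = idx * (38 % records)
idx = scale - idx
scale = 36 + idx
records = records[scale] * (records == 39)
if records != 0 == records:
    records = idx
else:
    scale = scale + 33
scale = scale + print(idx)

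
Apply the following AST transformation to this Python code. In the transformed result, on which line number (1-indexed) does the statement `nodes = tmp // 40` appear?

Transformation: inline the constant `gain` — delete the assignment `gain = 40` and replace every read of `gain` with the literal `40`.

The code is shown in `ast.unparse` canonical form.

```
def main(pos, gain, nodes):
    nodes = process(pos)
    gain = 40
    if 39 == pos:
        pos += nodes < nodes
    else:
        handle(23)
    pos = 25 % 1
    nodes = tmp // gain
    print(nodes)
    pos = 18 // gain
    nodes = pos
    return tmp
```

Transformed code:
def main(pos, gain, nodes):
    nodes = process(pos)
    if 39 == pos:
        pos += nodes < nodes
    else:
        handle(23)
    pos = 25 % 1
    nodes = tmp // 40
    print(nodes)
    pos = 18 // 40
    nodes = pos
    return tmp

8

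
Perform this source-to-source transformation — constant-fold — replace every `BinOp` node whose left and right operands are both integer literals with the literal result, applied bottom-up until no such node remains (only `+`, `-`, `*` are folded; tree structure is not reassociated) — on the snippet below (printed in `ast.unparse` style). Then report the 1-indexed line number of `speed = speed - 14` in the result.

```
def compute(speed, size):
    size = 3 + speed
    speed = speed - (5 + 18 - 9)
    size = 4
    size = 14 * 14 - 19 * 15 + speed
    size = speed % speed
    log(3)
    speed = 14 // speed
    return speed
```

Transformed code:
def compute(speed, size):
    size = 3 + speed
    speed = speed - 14
    size = 4
    size = -89 + speed
    size = speed % speed
    log(3)
    speed = 14 // speed
    return speed

3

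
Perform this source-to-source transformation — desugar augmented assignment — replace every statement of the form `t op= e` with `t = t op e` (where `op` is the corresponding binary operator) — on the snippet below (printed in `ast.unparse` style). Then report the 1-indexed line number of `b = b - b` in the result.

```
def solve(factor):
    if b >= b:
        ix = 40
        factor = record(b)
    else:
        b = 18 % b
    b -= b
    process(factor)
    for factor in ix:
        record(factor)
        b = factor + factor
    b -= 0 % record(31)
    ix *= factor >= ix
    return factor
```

7

Transformed code:
def solve(factor):
    if b >= b:
        ix = 40
        factor = record(b)
    else:
        b = 18 % b
    b = b - b
    process(factor)
    for factor in ix:
        record(factor)
        b = factor + factor
    b = b - 0 % record(31)
    ix = ix * (factor >= ix)
    return factor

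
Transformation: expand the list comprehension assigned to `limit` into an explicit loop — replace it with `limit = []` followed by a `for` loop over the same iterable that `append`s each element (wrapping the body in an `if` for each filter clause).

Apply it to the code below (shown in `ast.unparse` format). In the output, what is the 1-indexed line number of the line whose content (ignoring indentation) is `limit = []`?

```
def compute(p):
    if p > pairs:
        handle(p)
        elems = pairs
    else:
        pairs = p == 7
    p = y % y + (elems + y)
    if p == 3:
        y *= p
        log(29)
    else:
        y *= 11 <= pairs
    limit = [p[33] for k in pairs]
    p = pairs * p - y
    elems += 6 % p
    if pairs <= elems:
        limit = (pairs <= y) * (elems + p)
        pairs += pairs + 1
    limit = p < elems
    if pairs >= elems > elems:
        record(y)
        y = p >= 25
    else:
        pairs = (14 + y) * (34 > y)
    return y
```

13

Transformed code:
def compute(p):
    if p > pairs:
        handle(p)
        elems = pairs
    else:
        pairs = p == 7
    p = y % y + (elems + y)
    if p == 3:
        y *= p
        log(29)
    else:
        y *= 11 <= pairs
    limit = []
    for k in pairs:
        limit.append(p[33])
    p = pairs * p - y
    elems += 6 % p
    if pairs <= elems:
        limit = (pairs <= y) * (elems + p)
        pairs += pairs + 1
    limit = p < elems
    if pairs >= elems > elems:
        record(y)
        y = p >= 25
    else:
        pairs = (14 + y) * (34 > y)
    return y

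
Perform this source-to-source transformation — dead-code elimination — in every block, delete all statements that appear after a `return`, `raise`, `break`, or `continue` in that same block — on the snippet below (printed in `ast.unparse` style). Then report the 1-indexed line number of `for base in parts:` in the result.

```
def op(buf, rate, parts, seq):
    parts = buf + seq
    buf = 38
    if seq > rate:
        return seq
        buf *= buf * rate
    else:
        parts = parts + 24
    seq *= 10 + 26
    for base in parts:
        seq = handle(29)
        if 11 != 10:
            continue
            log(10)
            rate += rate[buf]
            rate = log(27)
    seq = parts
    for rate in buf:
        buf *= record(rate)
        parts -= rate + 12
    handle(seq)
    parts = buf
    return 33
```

9

Transformed code:
def op(buf, rate, parts, seq):
    parts = buf + seq
    buf = 38
    if seq > rate:
        return seq
    else:
        parts = parts + 24
    seq *= 10 + 26
    for base in parts:
        seq = handle(29)
        if 11 != 10:
            continue
    seq = parts
    for rate in buf:
        buf *= record(rate)
        parts -= rate + 12
    handle(seq)
    parts = buf
    return 33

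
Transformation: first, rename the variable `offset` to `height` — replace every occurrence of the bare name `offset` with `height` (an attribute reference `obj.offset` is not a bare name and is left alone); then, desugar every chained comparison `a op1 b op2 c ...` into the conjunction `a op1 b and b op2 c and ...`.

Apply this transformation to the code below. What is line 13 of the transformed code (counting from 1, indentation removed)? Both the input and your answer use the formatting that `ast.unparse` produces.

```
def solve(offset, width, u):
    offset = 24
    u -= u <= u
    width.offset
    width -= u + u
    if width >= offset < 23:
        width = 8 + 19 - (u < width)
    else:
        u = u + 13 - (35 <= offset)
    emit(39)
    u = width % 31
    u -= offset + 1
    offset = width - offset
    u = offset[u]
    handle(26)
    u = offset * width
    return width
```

height = width - height

Transformed code:
def solve(height, width, u):
    height = 24
    u -= u <= u
    width.offset
    width -= u + u
    if width >= height and height < 23:
        width = 8 + 19 - (u < width)
    else:
        u = u + 13 - (35 <= height)
    emit(39)
    u = width % 31
    u -= height + 1
    height = width - height
    u = height[u]
    handle(26)
    u = height * width
    return width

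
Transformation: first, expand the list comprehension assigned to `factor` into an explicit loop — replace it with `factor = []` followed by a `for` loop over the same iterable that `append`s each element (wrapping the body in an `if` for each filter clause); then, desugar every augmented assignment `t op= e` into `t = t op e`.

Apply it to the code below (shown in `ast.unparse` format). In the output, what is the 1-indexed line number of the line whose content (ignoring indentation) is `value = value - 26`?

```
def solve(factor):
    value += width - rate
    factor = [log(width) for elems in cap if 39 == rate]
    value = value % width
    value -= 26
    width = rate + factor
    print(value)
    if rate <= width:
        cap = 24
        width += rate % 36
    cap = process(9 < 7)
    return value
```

Transformed code:
def solve(factor):
    value = value + (width - rate)
    factor = []
    for elems in cap:
        if 39 == rate:
            factor.append(log(width))
    value = value % width
    value = value - 26
    width = rate + factor
    print(value)
    if rate <= width:
        cap = 24
        width = width + rate % 36
    cap = process(9 < 7)
    return value

8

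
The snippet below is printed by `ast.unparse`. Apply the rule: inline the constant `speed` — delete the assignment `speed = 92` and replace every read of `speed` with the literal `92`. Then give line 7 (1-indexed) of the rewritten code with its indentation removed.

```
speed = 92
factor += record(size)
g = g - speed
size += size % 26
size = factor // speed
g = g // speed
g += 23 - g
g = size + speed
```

g = size + 92

Transformed code:
factor += record(size)
g = g - 92
size += size % 26
size = factor // 92
g = g // 92
g += 23 - g
g = size + 92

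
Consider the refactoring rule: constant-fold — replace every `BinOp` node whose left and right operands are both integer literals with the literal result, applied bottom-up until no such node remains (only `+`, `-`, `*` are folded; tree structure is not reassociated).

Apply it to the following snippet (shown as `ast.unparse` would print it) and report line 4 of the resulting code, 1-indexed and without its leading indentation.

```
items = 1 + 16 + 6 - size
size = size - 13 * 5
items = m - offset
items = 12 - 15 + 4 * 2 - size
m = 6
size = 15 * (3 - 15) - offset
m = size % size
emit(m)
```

Transformed code:
items = 23 - size
size = size - 65
items = m - offset
items = 5 - size
m = 6
size = -180 - offset
m = size % size
emit(m)

items = 5 - size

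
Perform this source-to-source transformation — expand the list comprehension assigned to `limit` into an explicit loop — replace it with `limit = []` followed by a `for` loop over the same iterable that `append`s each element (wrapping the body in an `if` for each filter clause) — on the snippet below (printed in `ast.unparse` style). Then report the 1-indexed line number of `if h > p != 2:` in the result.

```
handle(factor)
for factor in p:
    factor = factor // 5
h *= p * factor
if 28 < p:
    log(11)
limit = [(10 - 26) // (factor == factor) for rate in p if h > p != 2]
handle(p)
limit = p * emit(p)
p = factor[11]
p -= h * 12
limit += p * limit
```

Transformed code:
handle(factor)
for factor in p:
    factor = factor // 5
h *= p * factor
if 28 < p:
    log(11)
limit = []
for rate in p:
    if h > p != 2:
        limit.append((10 - 26) // (factor == factor))
handle(p)
limit = p * emit(p)
p = factor[11]
p -= h * 12
limit += p * limit

9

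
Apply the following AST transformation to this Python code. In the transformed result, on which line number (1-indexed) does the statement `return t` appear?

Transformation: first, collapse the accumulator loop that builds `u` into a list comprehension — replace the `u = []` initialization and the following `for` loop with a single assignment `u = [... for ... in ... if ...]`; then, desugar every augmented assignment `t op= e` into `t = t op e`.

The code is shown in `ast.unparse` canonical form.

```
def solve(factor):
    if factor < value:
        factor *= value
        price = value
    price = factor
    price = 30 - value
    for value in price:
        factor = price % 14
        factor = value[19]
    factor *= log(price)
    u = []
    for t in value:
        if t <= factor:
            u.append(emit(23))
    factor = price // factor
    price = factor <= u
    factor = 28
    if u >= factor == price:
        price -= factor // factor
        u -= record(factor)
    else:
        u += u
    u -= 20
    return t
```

21

Transformed code:
def solve(factor):
    if factor < value:
        factor = factor * value
        price = value
    price = factor
    price = 30 - value
    for value in price:
        factor = price % 14
        factor = value[19]
    factor = factor * log(price)
    u = [emit(23) for t in value if t <= factor]
    factor = price // factor
    price = factor <= u
    factor = 28
    if u >= factor == price:
        price = price - factor // factor
        u = u - record(factor)
    else:
        u = u + u
    u = u - 20
    return t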